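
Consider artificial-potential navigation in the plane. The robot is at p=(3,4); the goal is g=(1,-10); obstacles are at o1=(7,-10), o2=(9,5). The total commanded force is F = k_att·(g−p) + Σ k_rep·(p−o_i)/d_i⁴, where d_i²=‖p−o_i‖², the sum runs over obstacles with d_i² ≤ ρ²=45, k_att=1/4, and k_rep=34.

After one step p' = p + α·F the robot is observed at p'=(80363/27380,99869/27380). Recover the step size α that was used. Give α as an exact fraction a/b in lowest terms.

F_att = 1/4·(g−p) = 1/4·(-2,-14) = (-0.5000,-3.5000)
o1: d²=212 > ρ²=45 → inactive
o2: d²=37 ≤ ρ²=45; F_rep = 34·(-6,-1)/37² = (-0.1490,-0.0248)
F = F_att + ΣF_rep = (-0.6490,-3.5248)
Δp = p'−p = (-0.0649,-0.3525); α = Δx/Fx = (-1777/27380) / (-1777/2738) = 1/10
check: Δy/Fy = (-9651/27380) / (-9651/2738) = 1/10 ✓

α = 1/10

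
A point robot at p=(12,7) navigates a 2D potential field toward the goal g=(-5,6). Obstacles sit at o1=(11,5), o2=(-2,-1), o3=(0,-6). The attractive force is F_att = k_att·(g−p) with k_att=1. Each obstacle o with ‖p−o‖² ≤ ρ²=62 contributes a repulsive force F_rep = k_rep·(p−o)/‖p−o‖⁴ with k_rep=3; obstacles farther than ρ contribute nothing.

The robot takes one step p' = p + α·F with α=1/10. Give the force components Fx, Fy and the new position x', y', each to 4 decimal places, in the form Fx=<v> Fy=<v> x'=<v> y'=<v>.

F_att = 1·(g−p) = 1·(-17,-1) = (-17.0000,-1.0000)
o1: d²=5 ≤ ρ²=62; F_rep = 3·(1,2)/5² = (0.1200,0.2400)
o2: d²=260 > ρ²=62 → inactive
o3: d²=313 > ρ²=62 → inactive
F = F_att + ΣF_rep = (-16.8800,-0.7600)
p' = p + 1/10·F = (10.3120,6.9240)

Fx=-16.8800 Fy=-0.7600 x'=10.3120 y'=6.9240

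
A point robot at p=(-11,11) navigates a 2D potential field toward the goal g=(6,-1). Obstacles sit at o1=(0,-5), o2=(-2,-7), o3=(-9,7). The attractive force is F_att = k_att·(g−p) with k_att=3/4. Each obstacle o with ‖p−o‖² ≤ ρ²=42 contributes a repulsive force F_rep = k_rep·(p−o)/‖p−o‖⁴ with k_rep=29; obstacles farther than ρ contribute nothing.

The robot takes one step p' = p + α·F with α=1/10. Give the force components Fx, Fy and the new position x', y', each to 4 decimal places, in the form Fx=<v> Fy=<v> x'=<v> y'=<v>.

F_att = 3/4·(g−p) = 3/4·(17,-12) = (12.7500,-9.0000)
o1: d²=377 > ρ²=42 → inactive
o2: d²=405 > ρ²=42 → inactive
o3: d²=20 ≤ ρ²=42; F_rep = 29·(-2,4)/20² = (-0.1450,0.2900)
F = F_att + ΣF_rep = (12.6050,-8.7100)
p' = p + 1/10·F = (-9.7395,10.1290)

Fx=12.6050 Fy=-8.7100 x'=-9.7395 y'=10.1290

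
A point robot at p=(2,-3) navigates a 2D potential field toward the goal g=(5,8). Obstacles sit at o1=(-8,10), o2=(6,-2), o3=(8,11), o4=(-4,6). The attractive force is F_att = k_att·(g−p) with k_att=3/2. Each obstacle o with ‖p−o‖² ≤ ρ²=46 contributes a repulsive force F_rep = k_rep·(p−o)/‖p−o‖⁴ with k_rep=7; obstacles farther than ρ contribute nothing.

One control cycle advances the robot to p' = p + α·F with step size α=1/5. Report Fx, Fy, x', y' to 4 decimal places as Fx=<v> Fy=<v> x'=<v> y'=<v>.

Fx=4.4031 Fy=16.4758 x'=2.8806 y'=0.2952

F_att = 3/2·(g−p) = 3/2·(3,11) = (4.5000,16.5000)
o1: d²=269 > ρ²=46 → inactive
o2: d²=17 ≤ ρ²=46; F_rep = 7·(-4,-1)/17² = (-0.0969,-0.0242)
o3: d²=232 > ρ²=46 → inactive
o4: d²=117 > ρ²=46 → inactive
F = F_att + ΣF_rep = (4.4031,16.4758)
p' = p + 1/5·F = (2.8806,0.2952)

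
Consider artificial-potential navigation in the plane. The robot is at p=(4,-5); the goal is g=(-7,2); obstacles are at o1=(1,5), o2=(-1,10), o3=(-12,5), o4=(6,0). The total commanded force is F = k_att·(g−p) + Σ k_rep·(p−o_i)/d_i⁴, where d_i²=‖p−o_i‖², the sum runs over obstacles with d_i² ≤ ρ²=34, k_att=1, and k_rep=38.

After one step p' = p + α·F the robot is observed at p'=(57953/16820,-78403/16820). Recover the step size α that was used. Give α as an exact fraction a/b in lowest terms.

F_att = 1·(g−p) = 1·(-11,7) = (-11.0000,7.0000)
o1: d²=109 > ρ²=34 → inactive
o2: d²=250 > ρ²=34 → inactive
o3: d²=356 > ρ²=34 → inactive
o4: d²=29 ≤ ρ²=34; F_rep = 38·(-2,-5)/29² = (-0.0904,-0.2259)
F = F_att + ΣF_rep = (-11.0904,6.7741)
Δp = p'−p = (-0.5545,0.3387); α = Δx/Fx = (-9327/16820) / (-9327/841) = 1/20
check: Δy/Fy = (5697/16820) / (5697/841) = 1/20 ✓

α = 1/20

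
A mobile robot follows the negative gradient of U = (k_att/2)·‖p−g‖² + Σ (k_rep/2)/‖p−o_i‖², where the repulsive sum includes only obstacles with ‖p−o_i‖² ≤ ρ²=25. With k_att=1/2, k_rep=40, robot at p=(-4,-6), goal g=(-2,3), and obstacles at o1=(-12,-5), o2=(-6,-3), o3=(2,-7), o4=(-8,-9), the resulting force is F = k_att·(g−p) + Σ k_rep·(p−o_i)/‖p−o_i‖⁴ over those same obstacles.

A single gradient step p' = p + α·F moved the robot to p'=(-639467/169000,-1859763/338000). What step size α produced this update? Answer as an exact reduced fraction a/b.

α = 1/8

F_att = 1/2·(g−p) = 1/2·(2,9) = (1.0000,4.5000)
o1: d²=65 > ρ²=25 → inactive
o2: d²=13 ≤ ρ²=25; F_rep = 40·(2,-3)/13² = (0.4734,-0.7101)
o3: d²=37 > ρ²=25 → inactive
o4: d²=25 ≤ ρ²=25; F_rep = 40·(4,3)/25² = (0.2560,0.1920)
F = F_att + ΣF_rep = (1.7294,3.9819)
Δp = p'−p = (0.2162,0.4977); α = Δx/Fx = (36533/169000) / (36533/21125) = 1/8
check: Δy/Fy = (168237/338000) / (168237/42250) = 1/8 ✓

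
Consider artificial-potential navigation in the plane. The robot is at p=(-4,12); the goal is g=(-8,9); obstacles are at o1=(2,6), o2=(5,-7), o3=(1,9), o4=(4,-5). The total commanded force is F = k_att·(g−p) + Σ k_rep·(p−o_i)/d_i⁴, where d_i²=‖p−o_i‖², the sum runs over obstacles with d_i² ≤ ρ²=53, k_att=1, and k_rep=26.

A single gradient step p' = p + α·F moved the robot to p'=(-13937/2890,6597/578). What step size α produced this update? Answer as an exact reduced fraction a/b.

α = 1/5

F_att = 1·(g−p) = 1·(-4,-3) = (-4.0000,-3.0000)
o1: d²=72 > ρ²=53 → inactive
o2: d²=442 > ρ²=53 → inactive
o3: d²=34 ≤ ρ²=53; F_rep = 26·(-5,3)/34² = (-0.1125,0.0675)
o4: d²=353 > ρ²=53 → inactive
F = F_att + ΣF_rep = (-4.1125,-2.9325)
Δp = p'−p = (-0.8225,-0.5865); α = Δx/Fx = (-2377/2890) / (-2377/578) = 1/5
check: Δy/Fy = (-339/578) / (-1695/578) = 1/5 ✓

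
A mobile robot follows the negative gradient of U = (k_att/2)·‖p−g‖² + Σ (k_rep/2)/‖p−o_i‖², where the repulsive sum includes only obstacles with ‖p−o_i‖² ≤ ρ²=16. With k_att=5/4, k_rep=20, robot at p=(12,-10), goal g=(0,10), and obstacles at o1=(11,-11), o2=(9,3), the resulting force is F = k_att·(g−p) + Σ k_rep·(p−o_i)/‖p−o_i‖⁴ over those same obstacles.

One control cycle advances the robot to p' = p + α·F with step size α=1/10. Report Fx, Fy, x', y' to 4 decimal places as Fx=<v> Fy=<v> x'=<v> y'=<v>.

Fx=-10.0000 Fy=30.0000 x'=11.0000 y'=-7.0000

F_att = 5/4·(g−p) = 5/4·(-12,20) = (-15.0000,25.0000)
o1: d²=2 ≤ ρ²=16; F_rep = 20·(1,1)/2² = (5.0000,5.0000)
o2: d²=178 > ρ²=16 → inactive
F = F_att + ΣF_rep = (-10.0000,30.0000)
p' = p + 1/10·F = (11.0000,-7.0000)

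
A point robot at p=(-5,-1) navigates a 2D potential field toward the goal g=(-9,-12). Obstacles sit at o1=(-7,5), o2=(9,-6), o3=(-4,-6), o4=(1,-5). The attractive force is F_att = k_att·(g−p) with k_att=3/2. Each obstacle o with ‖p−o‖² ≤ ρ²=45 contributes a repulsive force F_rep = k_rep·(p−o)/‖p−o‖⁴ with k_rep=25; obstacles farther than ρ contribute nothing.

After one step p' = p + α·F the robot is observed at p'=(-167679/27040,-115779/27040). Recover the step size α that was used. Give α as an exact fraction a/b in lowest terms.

F_att = 3/2·(g−p) = 3/2·(-4,-11) = (-6.0000,-16.5000)
o1: d²=40 ≤ ρ²=45; F_rep = 25·(2,-6)/40² = (0.0312,-0.0938)
o2: d²=221 > ρ²=45 → inactive
o3: d²=26 ≤ ρ²=45; F_rep = 25·(-1,5)/26² = (-0.0370,0.1849)
o4: d²=52 > ρ²=45 → inactive
F = F_att + ΣF_rep = (-6.0057,-16.4088)
Δp = p'−p = (-1.2011,-3.2818); α = Δx/Fx = (-32479/27040) / (-32479/5408) = 1/5
check: Δy/Fy = (-88739/27040) / (-88739/5408) = 1/5 ✓

α = 1/5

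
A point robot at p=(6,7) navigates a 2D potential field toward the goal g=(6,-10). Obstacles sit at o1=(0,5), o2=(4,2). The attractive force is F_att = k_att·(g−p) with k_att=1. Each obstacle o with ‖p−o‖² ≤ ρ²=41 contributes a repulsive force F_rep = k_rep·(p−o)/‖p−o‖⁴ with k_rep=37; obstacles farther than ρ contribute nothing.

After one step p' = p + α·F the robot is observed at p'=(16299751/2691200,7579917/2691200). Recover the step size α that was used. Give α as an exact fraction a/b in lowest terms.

F_att = 1·(g−p) = 1·(0,-17) = (0.0000,-17.0000)
o1: d²=40 ≤ ρ²=41; F_rep = 37·(6,2)/40² = (0.1388,0.0462)
o2: d²=29 ≤ ρ²=41; F_rep = 37·(2,5)/29² = (0.0880,0.2200)
F = F_att + ΣF_rep = (0.2267,-16.7338)
Δp = p'−p = (0.0567,-4.1834); α = Δx/Fx = (152551/2691200) / (152551/672800) = 1/4
check: Δy/Fy = (-11258483/2691200) / (-11258483/672800) = 1/4 ✓

α = 1/4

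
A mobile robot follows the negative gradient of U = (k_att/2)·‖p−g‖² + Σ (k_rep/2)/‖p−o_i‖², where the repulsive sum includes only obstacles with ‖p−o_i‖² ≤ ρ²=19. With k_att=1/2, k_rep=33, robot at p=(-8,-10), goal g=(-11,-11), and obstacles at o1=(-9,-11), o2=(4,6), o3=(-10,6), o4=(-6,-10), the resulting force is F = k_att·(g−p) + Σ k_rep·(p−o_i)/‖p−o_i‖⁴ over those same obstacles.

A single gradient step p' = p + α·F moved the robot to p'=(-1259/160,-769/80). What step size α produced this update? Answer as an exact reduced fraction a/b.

α = 1/20

F_att = 1/2·(g−p) = 1/2·(-3,-1) = (-1.5000,-0.5000)
o1: d²=2 ≤ ρ²=19; F_rep = 33·(1,1)/2² = (8.2500,8.2500)
o2: d²=400 > ρ²=19 → inactive
o3: d²=260 > ρ²=19 → inactive
o4: d²=4 ≤ ρ²=19; F_rep = 33·(-2,0)/4² = (-4.1250,0.0000)
F = F_att + ΣF_rep = (2.6250,7.7500)
Δp = p'−p = (0.1313,0.3875); α = Δx/Fx = (21/160) / (21/8) = 1/20
check: Δy/Fy = (31/80) / (31/4) = 1/20 ✓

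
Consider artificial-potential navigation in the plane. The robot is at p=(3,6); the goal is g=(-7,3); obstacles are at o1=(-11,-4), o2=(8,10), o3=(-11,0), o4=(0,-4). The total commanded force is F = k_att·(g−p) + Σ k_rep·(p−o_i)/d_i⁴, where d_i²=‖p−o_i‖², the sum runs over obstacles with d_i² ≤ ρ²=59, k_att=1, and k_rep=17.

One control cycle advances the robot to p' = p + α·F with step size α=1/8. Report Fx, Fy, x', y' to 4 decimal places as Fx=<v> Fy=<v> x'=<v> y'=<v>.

F_att = 1·(g−p) = 1·(-10,-3) = (-10.0000,-3.0000)
o1: d²=296 > ρ²=59 → inactive
o2: d²=41 ≤ ρ²=59; F_rep = 17·(-5,-4)/41² = (-0.0506,-0.0405)
o3: d²=232 > ρ²=59 → inactive
o4: d²=109 > ρ²=59 → inactive
F = F_att + ΣF_rep = (-10.0506,-3.0405)
p' = p + 1/8·F = (1.7437,5.6199)

Fx=-10.0506 Fy=-3.0405 x'=1.7437 y'=5.6199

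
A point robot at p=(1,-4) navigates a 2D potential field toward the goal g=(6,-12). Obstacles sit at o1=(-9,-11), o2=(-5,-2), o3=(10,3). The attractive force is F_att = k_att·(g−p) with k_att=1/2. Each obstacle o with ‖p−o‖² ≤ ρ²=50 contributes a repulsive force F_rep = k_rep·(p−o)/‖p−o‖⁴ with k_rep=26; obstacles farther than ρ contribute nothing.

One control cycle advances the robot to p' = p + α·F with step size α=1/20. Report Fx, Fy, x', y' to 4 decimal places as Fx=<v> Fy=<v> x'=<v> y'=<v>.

Fx=2.5975 Fy=-4.0325 x'=1.1299 y'=-4.2016

F_att = 1/2·(g−p) = 1/2·(5,-8) = (2.5000,-4.0000)
o1: d²=149 > ρ²=50 → inactive
o2: d²=40 ≤ ρ²=50; F_rep = 26·(6,-2)/40² = (0.0975,-0.0325)
o3: d²=130 > ρ²=50 → inactive
F = F_att + ΣF_rep = (2.5975,-4.0325)
p' = p + 1/20·F = (1.1299,-4.2016)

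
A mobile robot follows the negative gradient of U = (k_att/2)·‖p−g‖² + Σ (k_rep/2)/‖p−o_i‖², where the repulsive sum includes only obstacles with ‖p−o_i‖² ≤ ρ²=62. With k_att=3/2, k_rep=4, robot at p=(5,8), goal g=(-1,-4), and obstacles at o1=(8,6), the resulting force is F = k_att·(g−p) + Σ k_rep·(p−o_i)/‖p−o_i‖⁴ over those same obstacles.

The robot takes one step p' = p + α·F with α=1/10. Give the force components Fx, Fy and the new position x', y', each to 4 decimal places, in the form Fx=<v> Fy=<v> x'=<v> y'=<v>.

Fx=-9.0710 Fy=-17.9527 x'=4.0929 y'=6.2047

F_att = 3/2·(g−p) = 3/2·(-6,-12) = (-9.0000,-18.0000)
o1: d²=13 ≤ ρ²=62; F_rep = 4·(-3,2)/13² = (-0.0710,0.0473)
F = F_att + ΣF_rep = (-9.0710,-17.9527)
p' = p + 1/10·F = (4.0929,6.2047)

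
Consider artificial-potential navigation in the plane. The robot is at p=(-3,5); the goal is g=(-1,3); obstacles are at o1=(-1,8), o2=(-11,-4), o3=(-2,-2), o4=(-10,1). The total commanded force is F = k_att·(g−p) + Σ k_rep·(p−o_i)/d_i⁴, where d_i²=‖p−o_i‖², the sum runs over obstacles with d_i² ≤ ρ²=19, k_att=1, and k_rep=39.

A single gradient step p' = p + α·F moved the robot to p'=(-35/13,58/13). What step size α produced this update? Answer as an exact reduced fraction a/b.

α = 1/5

F_att = 1·(g−p) = 1·(2,-2) = (2.0000,-2.0000)
o1: d²=13 ≤ ρ²=19; F_rep = 39·(-2,-3)/13² = (-0.4615,-0.6923)
o2: d²=145 > ρ²=19 → inactive
o3: d²=50 > ρ²=19 → inactive
o4: d²=65 > ρ²=19 → inactive
F = F_att + ΣF_rep = (1.5385,-2.6923)
Δp = p'−p = (0.3077,-0.5385); α = Δx/Fx = (4/13) / (20/13) = 1/5
check: Δy/Fy = (-7/13) / (-35/13) = 1/5 ✓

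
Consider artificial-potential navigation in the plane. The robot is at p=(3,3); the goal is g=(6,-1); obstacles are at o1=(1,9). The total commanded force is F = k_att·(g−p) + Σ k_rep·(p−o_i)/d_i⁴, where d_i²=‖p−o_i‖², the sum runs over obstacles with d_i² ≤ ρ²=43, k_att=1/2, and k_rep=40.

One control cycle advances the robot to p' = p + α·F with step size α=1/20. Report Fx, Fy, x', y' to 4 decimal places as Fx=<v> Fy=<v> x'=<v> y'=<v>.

Fx=1.5500 Fy=-2.1500 x'=3.0775 y'=2.8925

F_att = 1/2·(g−p) = 1/2·(3,-4) = (1.5000,-2.0000)
o1: d²=40 ≤ ρ²=43; F_rep = 40·(2,-6)/40² = (0.0500,-0.1500)
F = F_att + ΣF_rep = (1.5500,-2.1500)
p' = p + 1/20·F = (3.0775,2.8925)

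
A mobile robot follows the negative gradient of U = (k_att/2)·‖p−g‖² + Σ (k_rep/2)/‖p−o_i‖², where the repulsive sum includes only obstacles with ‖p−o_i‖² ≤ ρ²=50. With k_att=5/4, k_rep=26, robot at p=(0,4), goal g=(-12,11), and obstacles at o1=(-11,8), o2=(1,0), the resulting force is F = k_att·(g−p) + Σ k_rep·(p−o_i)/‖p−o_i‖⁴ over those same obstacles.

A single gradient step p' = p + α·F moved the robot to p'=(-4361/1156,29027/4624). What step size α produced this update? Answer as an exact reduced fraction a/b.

α = 1/4

F_att = 5/4·(g−p) = 5/4·(-12,7) = (-15.0000,8.7500)
o1: d²=137 > ρ²=50 → inactive
o2: d²=17 ≤ ρ²=50; F_rep = 26·(-1,4)/17² = (-0.0900,0.3599)
F = F_att + ΣF_rep = (-15.0900,9.1099)
Δp = p'−p = (-3.7725,2.2775); α = Δx/Fx = (-4361/1156) / (-4361/289) = 1/4
check: Δy/Fy = (10531/4624) / (10531/1156) = 1/4 ✓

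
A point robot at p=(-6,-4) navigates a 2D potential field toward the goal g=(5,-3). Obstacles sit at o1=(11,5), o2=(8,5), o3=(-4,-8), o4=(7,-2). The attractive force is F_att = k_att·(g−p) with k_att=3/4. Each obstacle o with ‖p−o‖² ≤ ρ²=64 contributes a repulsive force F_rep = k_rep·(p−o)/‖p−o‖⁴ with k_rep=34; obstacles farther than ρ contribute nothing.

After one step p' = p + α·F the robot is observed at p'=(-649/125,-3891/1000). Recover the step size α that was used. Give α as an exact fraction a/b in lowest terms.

F_att = 3/4·(g−p) = 3/4·(11,1) = (8.2500,0.7500)
o1: d²=370 > ρ²=64 → inactive
o2: d²=277 > ρ²=64 → inactive
o3: d²=20 ≤ ρ²=64; F_rep = 34·(-2,4)/20² = (-0.1700,0.3400)
o4: d²=173 > ρ²=64 → inactive
F = F_att + ΣF_rep = (8.0800,1.0900)
Δp = p'−p = (0.8080,0.1090); α = Δx/Fx = (101/125) / (202/25) = 1/10
check: Δy/Fy = (109/1000) / (109/100) = 1/10 ✓

α = 1/10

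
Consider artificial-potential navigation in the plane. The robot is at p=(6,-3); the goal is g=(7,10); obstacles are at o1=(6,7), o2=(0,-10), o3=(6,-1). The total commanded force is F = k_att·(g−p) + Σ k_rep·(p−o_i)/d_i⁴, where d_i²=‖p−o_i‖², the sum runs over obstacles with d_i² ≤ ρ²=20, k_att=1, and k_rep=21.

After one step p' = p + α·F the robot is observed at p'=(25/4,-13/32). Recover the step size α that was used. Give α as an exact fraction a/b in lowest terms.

α = 1/4

F_att = 1·(g−p) = 1·(1,13) = (1.0000,13.0000)
o1: d²=100 > ρ²=20 → inactive
o2: d²=85 > ρ²=20 → inactive
o3: d²=4 ≤ ρ²=20; F_rep = 21·(0,-2)/4² = (0.0000,-2.6250)
F = F_att + ΣF_rep = (1.0000,10.3750)
Δp = p'−p = (0.2500,2.5938); α = Δx/Fx = (1/4) / (1) = 1/4
check: Δy/Fy = (83/32) / (83/8) = 1/4 ✓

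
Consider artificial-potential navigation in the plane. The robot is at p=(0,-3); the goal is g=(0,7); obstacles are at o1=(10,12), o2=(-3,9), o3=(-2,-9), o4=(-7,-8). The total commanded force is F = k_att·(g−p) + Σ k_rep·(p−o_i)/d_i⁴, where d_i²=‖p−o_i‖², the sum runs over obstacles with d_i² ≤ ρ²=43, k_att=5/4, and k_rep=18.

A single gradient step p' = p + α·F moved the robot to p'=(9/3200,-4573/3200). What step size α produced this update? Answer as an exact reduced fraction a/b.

α = 1/8

F_att = 5/4·(g−p) = 5/4·(0,10) = (0.0000,12.5000)
o1: d²=325 > ρ²=43 → inactive
o2: d²=153 > ρ²=43 → inactive
o3: d²=40 ≤ ρ²=43; F_rep = 18·(2,6)/40² = (0.0225,0.0675)
o4: d²=74 > ρ²=43 → inactive
F = F_att + ΣF_rep = (0.0225,12.5675)
Δp = p'−p = (0.0028,1.5709); α = Δx/Fx = (9/3200) / (9/400) = 1/8
check: Δy/Fy = (5027/3200) / (5027/400) = 1/8 ✓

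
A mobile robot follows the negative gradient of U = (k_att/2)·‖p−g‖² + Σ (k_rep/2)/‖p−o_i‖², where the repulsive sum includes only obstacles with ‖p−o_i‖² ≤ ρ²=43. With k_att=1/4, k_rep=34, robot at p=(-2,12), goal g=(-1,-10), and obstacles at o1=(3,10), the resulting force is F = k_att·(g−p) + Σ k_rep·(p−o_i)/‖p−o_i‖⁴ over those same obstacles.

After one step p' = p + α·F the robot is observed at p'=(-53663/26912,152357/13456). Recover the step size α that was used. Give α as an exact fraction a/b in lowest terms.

α = 1/8

F_att = 1/4·(g−p) = 1/4·(1,-22) = (0.2500,-5.5000)
o1: d²=29 ≤ ρ²=43; F_rep = 34·(-5,2)/29² = (-0.2021,0.0809)
F = F_att + ΣF_rep = (0.0479,-5.4191)
Δp = p'−p = (0.0060,-0.6774); α = Δx/Fx = (161/26912) / (161/3364) = 1/8
check: Δy/Fy = (-9115/13456) / (-9115/1682) = 1/8 ✓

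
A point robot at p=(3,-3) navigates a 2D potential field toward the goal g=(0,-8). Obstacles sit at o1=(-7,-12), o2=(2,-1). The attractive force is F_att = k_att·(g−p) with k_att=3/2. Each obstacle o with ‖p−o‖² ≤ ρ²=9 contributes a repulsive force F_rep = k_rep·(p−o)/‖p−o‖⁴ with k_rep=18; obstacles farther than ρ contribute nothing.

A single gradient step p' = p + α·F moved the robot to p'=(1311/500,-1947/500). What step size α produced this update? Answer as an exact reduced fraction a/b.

F_att = 3/2·(g−p) = 3/2·(-3,-5) = (-4.5000,-7.5000)
o1: d²=181 > ρ²=9 → inactive
o2: d²=5 ≤ ρ²=9; F_rep = 18·(1,-2)/5² = (0.7200,-1.4400)
F = F_att + ΣF_rep = (-3.7800,-8.9400)
Δp = p'−p = (-0.3780,-0.8940); α = Δx/Fx = (-189/500) / (-189/50) = 1/10
check: Δy/Fy = (-447/500) / (-447/50) = 1/10 ✓

α = 1/10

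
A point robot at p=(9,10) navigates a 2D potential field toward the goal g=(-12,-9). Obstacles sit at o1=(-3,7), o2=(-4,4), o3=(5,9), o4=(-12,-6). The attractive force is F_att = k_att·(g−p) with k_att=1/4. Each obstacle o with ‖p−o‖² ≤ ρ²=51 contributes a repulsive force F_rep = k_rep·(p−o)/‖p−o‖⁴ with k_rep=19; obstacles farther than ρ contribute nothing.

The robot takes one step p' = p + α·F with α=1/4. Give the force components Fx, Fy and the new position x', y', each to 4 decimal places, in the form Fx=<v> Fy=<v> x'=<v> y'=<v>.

Fx=-4.9870 Fy=-4.6843 x'=7.7532 y'=8.8289

F_att = 1/4·(g−p) = 1/4·(-21,-19) = (-5.2500,-4.7500)
o1: d²=153 > ρ²=51 → inactive
o2: d²=205 > ρ²=51 → inactive
o3: d²=17 ≤ ρ²=51; F_rep = 19·(4,1)/17² = (0.2630,0.0657)
o4: d²=697 > ρ²=51 → inactive
F = F_att + ΣF_rep = (-4.9870,-4.6843)
p' = p + 1/4·F = (7.7532,8.8289)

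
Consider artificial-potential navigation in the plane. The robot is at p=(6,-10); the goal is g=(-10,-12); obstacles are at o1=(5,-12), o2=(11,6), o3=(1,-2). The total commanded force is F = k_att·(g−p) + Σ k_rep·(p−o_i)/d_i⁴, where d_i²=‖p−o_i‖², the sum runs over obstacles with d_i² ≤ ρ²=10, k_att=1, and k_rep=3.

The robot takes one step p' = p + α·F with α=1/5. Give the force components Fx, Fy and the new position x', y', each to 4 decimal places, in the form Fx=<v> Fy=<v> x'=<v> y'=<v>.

Fx=-15.8800 Fy=-1.7600 x'=2.8240 y'=-10.3520

F_att = 1·(g−p) = 1·(-16,-2) = (-16.0000,-2.0000)
o1: d²=5 ≤ ρ²=10; F_rep = 3·(1,2)/5² = (0.1200,0.2400)
o2: d²=281 > ρ²=10 → inactive
o3: d²=89 > ρ²=10 → inactive
F = F_att + ΣF_rep = (-15.8800,-1.7600)
p' = p + 1/5·F = (2.8240,-10.3520)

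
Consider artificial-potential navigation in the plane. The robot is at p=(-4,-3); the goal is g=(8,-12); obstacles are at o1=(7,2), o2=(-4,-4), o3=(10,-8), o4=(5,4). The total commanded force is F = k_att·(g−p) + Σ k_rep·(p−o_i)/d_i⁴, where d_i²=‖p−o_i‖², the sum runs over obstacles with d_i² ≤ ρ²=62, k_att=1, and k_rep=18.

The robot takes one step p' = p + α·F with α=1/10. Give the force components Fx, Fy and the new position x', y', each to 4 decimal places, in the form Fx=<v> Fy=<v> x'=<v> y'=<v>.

Fx=12.0000 Fy=9.0000 x'=-2.8000 y'=-2.1000

F_att = 1·(g−p) = 1·(12,-9) = (12.0000,-9.0000)
o1: d²=146 > ρ²=62 → inactive
o2: d²=1 ≤ ρ²=62; F_rep = 18·(0,1)/1² = (0.0000,18.0000)
o3: d²=221 > ρ²=62 → inactive
o4: d²=130 > ρ²=62 → inactive
F = F_att + ΣF_rep = (12.0000,9.0000)
p' = p + 1/10·F = (-2.8000,-2.1000)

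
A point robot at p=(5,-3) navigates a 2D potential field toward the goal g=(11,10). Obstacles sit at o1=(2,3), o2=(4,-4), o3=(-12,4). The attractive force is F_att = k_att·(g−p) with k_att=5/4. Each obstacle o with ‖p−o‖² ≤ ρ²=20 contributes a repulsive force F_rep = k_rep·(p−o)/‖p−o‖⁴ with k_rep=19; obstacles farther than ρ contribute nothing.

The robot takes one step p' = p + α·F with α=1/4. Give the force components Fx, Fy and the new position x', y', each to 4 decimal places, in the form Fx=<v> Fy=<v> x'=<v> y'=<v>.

Fx=12.2500 Fy=21.0000 x'=8.0625 y'=2.2500

F_att = 5/4·(g−p) = 5/4·(6,13) = (7.5000,16.2500)
o1: d²=45 > ρ²=20 → inactive
o2: d²=2 ≤ ρ²=20; F_rep = 19·(1,1)/2² = (4.7500,4.7500)
o3: d²=338 > ρ²=20 → inactive
F = F_att + ΣF_rep = (12.2500,21.0000)
p' = p + 1/4·F = (8.0625,2.2500)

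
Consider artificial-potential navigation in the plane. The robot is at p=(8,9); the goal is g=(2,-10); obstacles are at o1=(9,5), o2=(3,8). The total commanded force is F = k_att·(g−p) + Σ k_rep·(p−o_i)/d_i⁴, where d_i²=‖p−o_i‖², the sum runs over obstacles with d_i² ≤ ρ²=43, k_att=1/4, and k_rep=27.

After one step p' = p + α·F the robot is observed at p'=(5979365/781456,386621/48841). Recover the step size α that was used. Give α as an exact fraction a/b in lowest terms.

α = 1/4

F_att = 1/4·(g−p) = 1/4·(-6,-19) = (-1.5000,-4.7500)
o1: d²=17 ≤ ρ²=43; F_rep = 27·(-1,4)/17² = (-0.0934,0.3737)
o2: d²=26 ≤ ρ²=43; F_rep = 27·(5,1)/26² = (0.1997,0.0399)
F = F_att + ΣF_rep = (-1.3937,-4.3364)
Δp = p'−p = (-0.3484,-1.0841); α = Δx/Fx = (-272283/781456) / (-272283/195364) = 1/4
check: Δy/Fy = (-52948/48841) / (-211792/48841) = 1/4 ✓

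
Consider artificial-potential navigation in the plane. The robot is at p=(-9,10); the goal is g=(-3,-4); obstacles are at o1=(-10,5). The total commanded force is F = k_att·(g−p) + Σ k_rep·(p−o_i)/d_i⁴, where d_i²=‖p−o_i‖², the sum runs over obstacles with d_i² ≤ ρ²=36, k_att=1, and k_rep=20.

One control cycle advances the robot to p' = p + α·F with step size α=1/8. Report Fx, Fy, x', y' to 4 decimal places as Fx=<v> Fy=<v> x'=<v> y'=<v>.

Fx=6.0296 Fy=-13.8521 x'=-8.2463 y'=8.2685

F_att = 1·(g−p) = 1·(6,-14) = (6.0000,-14.0000)
o1: d²=26 ≤ ρ²=36; F_rep = 20·(1,5)/26² = (0.0296,0.1479)
F = F_att + ΣF_rep = (6.0296,-13.8521)
p' = p + 1/8·F = (-8.2463,8.2685)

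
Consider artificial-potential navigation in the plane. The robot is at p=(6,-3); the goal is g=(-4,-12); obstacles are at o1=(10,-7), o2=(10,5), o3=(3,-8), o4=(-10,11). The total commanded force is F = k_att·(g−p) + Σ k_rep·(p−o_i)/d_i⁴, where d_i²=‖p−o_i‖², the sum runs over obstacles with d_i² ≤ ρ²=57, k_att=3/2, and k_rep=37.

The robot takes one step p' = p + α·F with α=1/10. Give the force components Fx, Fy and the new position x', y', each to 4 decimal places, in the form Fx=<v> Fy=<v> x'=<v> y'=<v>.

F_att = 3/2·(g−p) = 3/2·(-10,-9) = (-15.0000,-13.5000)
o1: d²=32 ≤ ρ²=57; F_rep = 37·(-4,4)/32² = (-0.1445,0.1445)
o2: d²=80 > ρ²=57 → inactive
o3: d²=34 ≤ ρ²=57; F_rep = 37·(3,5)/34² = (0.0960,0.1600)
o4: d²=452 > ρ²=57 → inactive
F = F_att + ΣF_rep = (-15.0485,-13.1954)
p' = p + 1/10·F = (4.4951,-4.3195)

Fx=-15.0485 Fy=-13.1954 x'=4.4951 y'=-4.3195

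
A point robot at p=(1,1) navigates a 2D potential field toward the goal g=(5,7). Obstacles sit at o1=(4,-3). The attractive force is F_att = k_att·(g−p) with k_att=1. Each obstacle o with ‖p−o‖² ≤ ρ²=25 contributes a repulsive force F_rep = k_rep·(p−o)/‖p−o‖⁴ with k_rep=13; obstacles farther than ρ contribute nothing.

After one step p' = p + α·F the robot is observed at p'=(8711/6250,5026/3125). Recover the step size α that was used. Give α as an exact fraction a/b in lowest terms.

α = 1/10

F_att = 1·(g−p) = 1·(4,6) = (4.0000,6.0000)
o1: d²=25 ≤ ρ²=25; F_rep = 13·(-3,4)/25² = (-0.0624,0.0832)
F = F_att + ΣF_rep = (3.9376,6.0832)
Δp = p'−p = (0.3938,0.6083); α = Δx/Fx = (2461/6250) / (2461/625) = 1/10
check: Δy/Fy = (1901/3125) / (3802/625) = 1/10 ✓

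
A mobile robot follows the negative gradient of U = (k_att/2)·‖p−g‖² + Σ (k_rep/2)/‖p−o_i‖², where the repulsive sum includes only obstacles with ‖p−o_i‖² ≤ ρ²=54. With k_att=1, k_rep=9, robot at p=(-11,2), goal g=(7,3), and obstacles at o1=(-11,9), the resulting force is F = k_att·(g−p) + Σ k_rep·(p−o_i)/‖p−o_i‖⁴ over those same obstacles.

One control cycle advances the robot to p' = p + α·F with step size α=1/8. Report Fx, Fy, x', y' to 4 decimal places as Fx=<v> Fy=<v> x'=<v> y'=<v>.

Fx=18.0000 Fy=0.9738 x'=-8.7500 y'=2.1217

F_att = 1·(g−p) = 1·(18,1) = (18.0000,1.0000)
o1: d²=49 ≤ ρ²=54; F_rep = 9·(0,-7)/49² = (0.0000,-0.0262)
F = F_att + ΣF_rep = (18.0000,0.9738)
p' = p + 1/8·F = (-8.7500,2.1217)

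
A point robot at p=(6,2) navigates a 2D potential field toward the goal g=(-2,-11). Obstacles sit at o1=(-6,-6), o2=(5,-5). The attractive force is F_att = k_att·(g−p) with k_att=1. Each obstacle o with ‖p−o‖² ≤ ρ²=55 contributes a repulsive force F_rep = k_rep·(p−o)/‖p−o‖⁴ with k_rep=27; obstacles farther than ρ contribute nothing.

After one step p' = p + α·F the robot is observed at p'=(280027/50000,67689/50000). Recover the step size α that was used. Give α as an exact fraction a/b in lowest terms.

α = 1/20

F_att = 1·(g−p) = 1·(-8,-13) = (-8.0000,-13.0000)
o1: d²=208 > ρ²=55 → inactive
o2: d²=50 ≤ ρ²=55; F_rep = 27·(1,7)/50² = (0.0108,0.0756)
F = F_att + ΣF_rep = (-7.9892,-12.9244)
Δp = p'−p = (-0.3995,-0.6462); α = Δx/Fx = (-19973/50000) / (-19973/2500) = 1/20
check: Δy/Fy = (-32311/50000) / (-32311/2500) = 1/20 ✓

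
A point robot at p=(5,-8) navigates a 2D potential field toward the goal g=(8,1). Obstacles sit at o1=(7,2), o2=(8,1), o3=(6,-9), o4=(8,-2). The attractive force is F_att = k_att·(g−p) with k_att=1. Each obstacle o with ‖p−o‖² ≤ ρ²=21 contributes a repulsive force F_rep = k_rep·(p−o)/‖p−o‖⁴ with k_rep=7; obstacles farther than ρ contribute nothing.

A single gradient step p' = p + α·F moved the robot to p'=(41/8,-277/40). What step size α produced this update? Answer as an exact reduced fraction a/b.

F_att = 1·(g−p) = 1·(3,9) = (3.0000,9.0000)
o1: d²=104 > ρ²=21 → inactive
o2: d²=90 > ρ²=21 → inactive
o3: d²=2 ≤ ρ²=21; F_rep = 7·(-1,1)/2² = (-1.7500,1.7500)
o4: d²=45 > ρ²=21 → inactive
F = F_att + ΣF_rep = (1.2500,10.7500)
Δp = p'−p = (0.1250,1.0750); α = Δx/Fx = (1/8) / (5/4) = 1/10
check: Δy/Fy = (43/40) / (43/4) = 1/10 ✓

α = 1/10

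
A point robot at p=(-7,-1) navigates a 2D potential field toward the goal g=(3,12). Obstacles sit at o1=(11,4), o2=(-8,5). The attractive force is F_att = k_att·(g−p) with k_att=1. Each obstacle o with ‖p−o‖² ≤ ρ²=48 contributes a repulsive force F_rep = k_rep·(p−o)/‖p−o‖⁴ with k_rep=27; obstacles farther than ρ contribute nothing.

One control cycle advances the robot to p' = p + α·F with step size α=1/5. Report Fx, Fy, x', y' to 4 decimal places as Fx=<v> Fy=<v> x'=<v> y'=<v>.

Fx=10.0197 Fy=12.8817 x'=-4.9961 y'=1.5763

F_att = 1·(g−p) = 1·(10,13) = (10.0000,13.0000)
o1: d²=349 > ρ²=48 → inactive
o2: d²=37 ≤ ρ²=48; F_rep = 27·(1,-6)/37² = (0.0197,-0.1183)
F = F_att + ΣF_rep = (10.0197,12.8817)
p' = p + 1/5·F = (-4.9961,1.5763)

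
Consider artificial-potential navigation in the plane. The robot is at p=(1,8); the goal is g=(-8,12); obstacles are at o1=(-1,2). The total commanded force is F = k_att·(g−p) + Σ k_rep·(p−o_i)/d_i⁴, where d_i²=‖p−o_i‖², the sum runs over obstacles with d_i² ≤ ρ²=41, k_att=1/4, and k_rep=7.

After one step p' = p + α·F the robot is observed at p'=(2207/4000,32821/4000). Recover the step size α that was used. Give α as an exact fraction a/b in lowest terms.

α = 1/5

F_att = 1/4·(g−p) = 1/4·(-9,4) = (-2.2500,1.0000)
o1: d²=40 ≤ ρ²=41; F_rep = 7·(2,6)/40² = (0.0088,0.0262)
F = F_att + ΣF_rep = (-2.2412,1.0263)
Δp = p'−p = (-0.4482,0.2052); α = Δx/Fx = (-1793/4000) / (-1793/800) = 1/5
check: Δy/Fy = (821/4000) / (821/800) = 1/5 ✓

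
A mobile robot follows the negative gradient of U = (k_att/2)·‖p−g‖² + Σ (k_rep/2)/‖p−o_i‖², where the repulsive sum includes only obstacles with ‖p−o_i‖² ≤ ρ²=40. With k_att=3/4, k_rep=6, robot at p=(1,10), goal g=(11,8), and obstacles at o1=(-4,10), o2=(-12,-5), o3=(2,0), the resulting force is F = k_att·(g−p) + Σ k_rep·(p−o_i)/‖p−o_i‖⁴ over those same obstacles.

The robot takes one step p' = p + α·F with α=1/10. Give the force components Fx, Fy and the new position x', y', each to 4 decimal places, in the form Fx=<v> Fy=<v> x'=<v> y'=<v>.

F_att = 3/4·(g−p) = 3/4·(10,-2) = (7.5000,-1.5000)
o1: d²=25 ≤ ρ²=40; F_rep = 6·(5,0)/25² = (0.0480,0.0000)
o2: d²=394 > ρ²=40 → inactive
o3: d²=101 > ρ²=40 → inactive
F = F_att + ΣF_rep = (7.5480,-1.5000)
p' = p + 1/10·F = (1.7548,9.8500)

Fx=7.5480 Fy=-1.5000 x'=1.7548 y'=9.8500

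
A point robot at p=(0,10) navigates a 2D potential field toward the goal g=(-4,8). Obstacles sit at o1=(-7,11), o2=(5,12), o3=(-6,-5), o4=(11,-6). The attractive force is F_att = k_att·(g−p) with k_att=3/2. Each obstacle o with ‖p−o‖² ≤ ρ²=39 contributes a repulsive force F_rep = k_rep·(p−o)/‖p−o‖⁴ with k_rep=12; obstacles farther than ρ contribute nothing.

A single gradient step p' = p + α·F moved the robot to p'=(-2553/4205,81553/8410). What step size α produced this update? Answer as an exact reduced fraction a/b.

α = 1/10

F_att = 3/2·(g−p) = 3/2·(-4,-2) = (-6.0000,-3.0000)
o1: d²=50 > ρ²=39 → inactive
o2: d²=29 ≤ ρ²=39; F_rep = 12·(-5,-2)/29² = (-0.0713,-0.0285)
o3: d²=261 > ρ²=39 → inactive
o4: d²=377 > ρ²=39 → inactive
F = F_att + ΣF_rep = (-6.0713,-3.0285)
Δp = p'−p = (-0.6071,-0.3029); α = Δx/Fx = (-2553/4205) / (-5106/841) = 1/10
check: Δy/Fy = (-2547/8410) / (-2547/841) = 1/10 ✓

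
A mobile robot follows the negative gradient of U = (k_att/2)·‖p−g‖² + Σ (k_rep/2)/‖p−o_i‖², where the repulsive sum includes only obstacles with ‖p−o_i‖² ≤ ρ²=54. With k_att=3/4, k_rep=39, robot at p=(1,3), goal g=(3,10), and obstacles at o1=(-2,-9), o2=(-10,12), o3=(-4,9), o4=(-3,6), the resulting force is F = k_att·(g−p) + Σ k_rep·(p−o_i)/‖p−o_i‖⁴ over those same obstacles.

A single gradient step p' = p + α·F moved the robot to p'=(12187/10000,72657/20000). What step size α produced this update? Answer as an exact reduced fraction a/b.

α = 1/8

F_att = 3/4·(g−p) = 3/4·(2,7) = (1.5000,5.2500)
o1: d²=153 > ρ²=54 → inactive
o2: d²=202 > ρ²=54 → inactive
o3: d²=61 > ρ²=54 → inactive
o4: d²=25 ≤ ρ²=54; F_rep = 39·(4,-3)/25² = (0.2496,-0.1872)
F = F_att + ΣF_rep = (1.7496,5.0628)
Δp = p'−p = (0.2187,0.6329); α = Δx/Fx = (2187/10000) / (2187/1250) = 1/8
check: Δy/Fy = (12657/20000) / (12657/2500) = 1/8 ✓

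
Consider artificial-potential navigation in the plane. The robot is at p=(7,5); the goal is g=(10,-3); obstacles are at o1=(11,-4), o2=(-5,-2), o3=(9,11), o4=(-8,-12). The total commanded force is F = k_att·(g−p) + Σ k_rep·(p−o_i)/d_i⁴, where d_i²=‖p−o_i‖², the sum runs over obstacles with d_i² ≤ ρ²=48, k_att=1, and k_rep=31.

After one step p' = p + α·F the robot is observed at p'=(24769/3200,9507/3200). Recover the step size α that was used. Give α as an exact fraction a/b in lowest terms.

α = 1/4

F_att = 1·(g−p) = 1·(3,-8) = (3.0000,-8.0000)
o1: d²=97 > ρ²=48 → inactive
o2: d²=193 > ρ²=48 → inactive
o3: d²=40 ≤ ρ²=48; F_rep = 31·(-2,-6)/40² = (-0.0387,-0.1163)
o4: d²=514 > ρ²=48 → inactive
F = F_att + ΣF_rep = (2.9613,-8.1163)
Δp = p'−p = (0.7403,-2.0291); α = Δx/Fx = (2369/3200) / (2369/800) = 1/4
check: Δy/Fy = (-6493/3200) / (-6493/800) = 1/4 ✓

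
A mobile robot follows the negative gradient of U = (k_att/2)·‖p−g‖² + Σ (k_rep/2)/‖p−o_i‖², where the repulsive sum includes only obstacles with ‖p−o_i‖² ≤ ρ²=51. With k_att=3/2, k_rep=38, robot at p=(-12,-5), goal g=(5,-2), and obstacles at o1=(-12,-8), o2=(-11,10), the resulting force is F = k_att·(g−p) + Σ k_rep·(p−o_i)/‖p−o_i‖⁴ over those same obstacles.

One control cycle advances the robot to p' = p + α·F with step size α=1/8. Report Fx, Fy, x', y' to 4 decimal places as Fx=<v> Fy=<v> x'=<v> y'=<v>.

F_att = 3/2·(g−p) = 3/2·(17,3) = (25.5000,4.5000)
o1: d²=9 ≤ ρ²=51; F_rep = 38·(0,3)/9² = (0.0000,1.4074)
o2: d²=226 > ρ²=51 → inactive
F = F_att + ΣF_rep = (25.5000,5.9074)
p' = p + 1/8·F = (-8.8125,-4.2616)

Fx=25.5000 Fy=5.9074 x'=-8.8125 y'=-4.2616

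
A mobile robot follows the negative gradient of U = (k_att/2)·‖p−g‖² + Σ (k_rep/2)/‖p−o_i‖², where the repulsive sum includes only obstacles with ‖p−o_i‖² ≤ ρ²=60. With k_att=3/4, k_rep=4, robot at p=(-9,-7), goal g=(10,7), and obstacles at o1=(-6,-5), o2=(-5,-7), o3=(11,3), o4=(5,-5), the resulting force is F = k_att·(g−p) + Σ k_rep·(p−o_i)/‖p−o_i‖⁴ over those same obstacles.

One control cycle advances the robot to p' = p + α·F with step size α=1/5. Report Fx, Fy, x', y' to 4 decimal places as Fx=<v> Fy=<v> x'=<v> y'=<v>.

Fx=14.1165 Fy=10.4527 x'=-6.1767 y'=-4.9095

F_att = 3/4·(g−p) = 3/4·(19,14) = (14.2500,10.5000)
o1: d²=13 ≤ ρ²=60; F_rep = 4·(-3,-2)/13² = (-0.0710,-0.0473)
o2: d²=16 ≤ ρ²=60; F_rep = 4·(-4,0)/16² = (-0.0625,0.0000)
o3: d²=500 > ρ²=60 → inactive
o4: d²=200 > ρ²=60 → inactive
F = F_att + ΣF_rep = (14.1165,10.4527)
p' = p + 1/5·F = (-6.1767,-4.9095)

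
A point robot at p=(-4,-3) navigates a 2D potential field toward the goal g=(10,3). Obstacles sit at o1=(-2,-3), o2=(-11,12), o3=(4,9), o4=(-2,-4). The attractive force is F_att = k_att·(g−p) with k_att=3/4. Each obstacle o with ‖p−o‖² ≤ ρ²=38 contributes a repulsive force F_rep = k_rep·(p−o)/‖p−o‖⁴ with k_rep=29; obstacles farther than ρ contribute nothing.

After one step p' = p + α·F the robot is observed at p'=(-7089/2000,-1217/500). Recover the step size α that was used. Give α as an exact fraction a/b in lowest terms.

F_att = 3/4·(g−p) = 3/4·(14,6) = (10.5000,4.5000)
o1: d²=4 ≤ ρ²=38; F_rep = 29·(-2,0)/4² = (-3.6250,0.0000)
o2: d²=274 > ρ²=38 → inactive
o3: d²=208 > ρ²=38 → inactive
o4: d²=5 ≤ ρ²=38; F_rep = 29·(-2,1)/5² = (-2.3200,1.1600)
F = F_att + ΣF_rep = (4.5550,5.6600)
Δp = p'−p = (0.4555,0.5660); α = Δx/Fx = (911/2000) / (911/200) = 1/10
check: Δy/Fy = (283/500) / (283/50) = 1/10 ✓

α = 1/10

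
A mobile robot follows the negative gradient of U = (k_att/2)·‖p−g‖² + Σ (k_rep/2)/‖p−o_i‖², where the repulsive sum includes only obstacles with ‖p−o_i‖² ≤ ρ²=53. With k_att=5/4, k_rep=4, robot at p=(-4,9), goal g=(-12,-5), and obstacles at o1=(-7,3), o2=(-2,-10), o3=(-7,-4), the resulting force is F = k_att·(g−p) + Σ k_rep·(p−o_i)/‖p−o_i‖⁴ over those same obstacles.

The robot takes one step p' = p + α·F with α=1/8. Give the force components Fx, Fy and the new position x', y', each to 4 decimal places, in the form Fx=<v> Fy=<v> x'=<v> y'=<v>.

Fx=-9.9941 Fy=-17.4881 x'=-5.2493 y'=6.8140

F_att = 5/4·(g−p) = 5/4·(-8,-14) = (-10.0000,-17.5000)
o1: d²=45 ≤ ρ²=53; F_rep = 4·(3,6)/45² = (0.0059,0.0119)
o2: d²=365 > ρ²=53 → inactive
o3: d²=178 > ρ²=53 → inactive
F = F_att + ΣF_rep = (-9.9941,-17.4881)
p' = p + 1/8·F = (-5.2493,6.8140)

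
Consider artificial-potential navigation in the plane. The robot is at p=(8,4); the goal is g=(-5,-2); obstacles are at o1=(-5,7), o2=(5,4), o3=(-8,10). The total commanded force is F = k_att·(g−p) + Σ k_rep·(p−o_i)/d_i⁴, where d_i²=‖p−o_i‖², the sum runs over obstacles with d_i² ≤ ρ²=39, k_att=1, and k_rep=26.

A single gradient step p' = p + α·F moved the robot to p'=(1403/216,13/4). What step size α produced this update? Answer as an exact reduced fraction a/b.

F_att = 1·(g−p) = 1·(-13,-6) = (-13.0000,-6.0000)
o1: d²=178 > ρ²=39 → inactive
o2: d²=9 ≤ ρ²=39; F_rep = 26·(3,0)/9² = (0.9630,0.0000)
o3: d²=292 > ρ²=39 → inactive
F = F_att + ΣF_rep = (-12.0370,-6.0000)
Δp = p'−p = (-1.5046,-0.7500); α = Δx/Fx = (-325/216) / (-325/27) = 1/8
check: Δy/Fy = (-3/4) / (-6) = 1/8 ✓

α = 1/8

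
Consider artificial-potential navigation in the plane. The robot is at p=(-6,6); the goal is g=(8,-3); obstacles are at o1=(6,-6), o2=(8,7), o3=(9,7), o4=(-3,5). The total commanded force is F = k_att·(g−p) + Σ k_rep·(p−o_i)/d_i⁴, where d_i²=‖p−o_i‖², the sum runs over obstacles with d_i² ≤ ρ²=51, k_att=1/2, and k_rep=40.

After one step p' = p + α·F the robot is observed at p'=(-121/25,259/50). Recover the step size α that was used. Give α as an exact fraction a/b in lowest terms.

F_att = 1/2·(g−p) = 1/2·(14,-9) = (7.0000,-4.5000)
o1: d²=288 > ρ²=51 → inactive
o2: d²=197 > ρ²=51 → inactive
o3: d²=226 > ρ²=51 → inactive
o4: d²=10 ≤ ρ²=51; F_rep = 40·(-3,1)/10² = (-1.2000,0.4000)
F = F_att + ΣF_rep = (5.8000,-4.1000)
Δp = p'−p = (1.1600,-0.8200); α = Δx/Fx = (29/25) / (29/5) = 1/5
check: Δy/Fy = (-41/50) / (-41/10) = 1/5 ✓

α = 1/5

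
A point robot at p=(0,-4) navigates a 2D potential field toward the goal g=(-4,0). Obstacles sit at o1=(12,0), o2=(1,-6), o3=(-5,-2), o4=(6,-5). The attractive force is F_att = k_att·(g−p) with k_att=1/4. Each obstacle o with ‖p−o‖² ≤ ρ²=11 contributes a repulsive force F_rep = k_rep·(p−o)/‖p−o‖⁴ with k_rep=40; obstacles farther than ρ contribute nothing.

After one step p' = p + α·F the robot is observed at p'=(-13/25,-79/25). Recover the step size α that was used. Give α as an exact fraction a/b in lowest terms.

F_att = 1/4·(g−p) = 1/4·(-4,4) = (-1.0000,1.0000)
o1: d²=160 > ρ²=11 → inactive
o2: d²=5 ≤ ρ²=11; F_rep = 40·(-1,2)/5² = (-1.6000,3.2000)
o3: d²=29 > ρ²=11 → inactive
o4: d²=37 > ρ²=11 → inactive
F = F_att + ΣF_rep = (-2.6000,4.2000)
Δp = p'−p = (-0.5200,0.8400); α = Δx/Fx = (-13/25) / (-13/5) = 1/5
check: Δy/Fy = (21/25) / (21/5) = 1/5 ✓

α = 1/5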